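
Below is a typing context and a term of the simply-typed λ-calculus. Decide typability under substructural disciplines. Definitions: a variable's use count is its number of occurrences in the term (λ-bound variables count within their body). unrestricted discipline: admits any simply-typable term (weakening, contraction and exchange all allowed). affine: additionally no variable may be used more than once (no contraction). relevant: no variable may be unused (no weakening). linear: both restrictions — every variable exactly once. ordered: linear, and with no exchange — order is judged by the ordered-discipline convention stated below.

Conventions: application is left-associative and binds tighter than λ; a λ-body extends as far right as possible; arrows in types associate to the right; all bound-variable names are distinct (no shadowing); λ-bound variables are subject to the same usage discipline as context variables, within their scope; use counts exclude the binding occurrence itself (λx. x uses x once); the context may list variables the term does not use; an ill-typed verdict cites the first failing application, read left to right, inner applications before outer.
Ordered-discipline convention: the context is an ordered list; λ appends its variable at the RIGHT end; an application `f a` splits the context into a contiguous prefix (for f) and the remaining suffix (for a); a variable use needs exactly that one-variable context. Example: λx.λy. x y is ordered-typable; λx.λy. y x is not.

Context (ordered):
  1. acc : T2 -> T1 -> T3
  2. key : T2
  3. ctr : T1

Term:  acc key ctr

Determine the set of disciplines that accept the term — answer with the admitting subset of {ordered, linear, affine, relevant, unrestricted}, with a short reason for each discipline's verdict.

admitted in: ordered, linear, affine, relevant, unrestricted
use counts: acc ×1; key ×1; ctr ×1
left-to-right use order: acc, key, ctr
typing: the term checks, with type T3
ordered: ✓ — acc, key, ctr once each; derivable with no W/C/E
linear: ✓ — each of acc, key, ctr used exactly once
affine: ✓ — none of acc, key, ctr used more than once
relevant: ✓ — at least one use each (acc, key, ctr)
unrestricted: ✓ — well-typed at T3; no restrictions here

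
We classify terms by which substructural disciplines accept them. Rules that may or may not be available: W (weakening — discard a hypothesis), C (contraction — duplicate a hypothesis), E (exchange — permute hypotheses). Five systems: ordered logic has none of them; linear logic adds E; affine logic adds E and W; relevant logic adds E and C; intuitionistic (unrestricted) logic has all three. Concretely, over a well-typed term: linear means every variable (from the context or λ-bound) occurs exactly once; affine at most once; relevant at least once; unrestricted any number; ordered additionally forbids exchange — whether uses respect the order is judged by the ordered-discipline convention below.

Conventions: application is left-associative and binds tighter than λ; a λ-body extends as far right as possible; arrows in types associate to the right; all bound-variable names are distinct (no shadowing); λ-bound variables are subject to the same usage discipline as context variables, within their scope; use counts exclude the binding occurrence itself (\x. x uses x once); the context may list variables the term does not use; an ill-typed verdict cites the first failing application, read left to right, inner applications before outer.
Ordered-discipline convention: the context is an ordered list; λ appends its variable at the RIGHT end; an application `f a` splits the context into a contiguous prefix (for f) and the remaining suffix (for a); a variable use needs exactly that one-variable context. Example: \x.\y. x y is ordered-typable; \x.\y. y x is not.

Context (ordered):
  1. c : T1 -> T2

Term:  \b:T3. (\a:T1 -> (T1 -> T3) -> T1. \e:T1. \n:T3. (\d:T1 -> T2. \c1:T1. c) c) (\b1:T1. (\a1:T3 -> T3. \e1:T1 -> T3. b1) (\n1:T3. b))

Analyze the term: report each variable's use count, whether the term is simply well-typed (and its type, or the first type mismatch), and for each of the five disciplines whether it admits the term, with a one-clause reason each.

use counts: c=2, b [bound]=1, a [bound]=0, e [bound]=0, n [bound]=0, d [bound]=0, c1 [bound]=0, b1 [bound]=1, a1 [bound]=0, e1 [bound]=0, n1 [bound]=0
order of uses: c, c, b1, b
typing: ✓ — T3 -> T1 -> T3 -> T1 -> T1 -> T2
ordered ✗ (repeated use of c ×2; a, e, n, d, c1, a1, e1, n1 never used (weakening))
linear ✗ (repeated use of c ×2; a, e, n, d, c1, a1, e1, n1 never used (weakening))
affine ✗ (repeated use of c ×2)
relevant ✗ (a, e, n, d, c1, a1, e1, n1 never used (weakening))
unrestricted ✓ (type-checks (T3 -> T1 -> T3 -> T1 -> T1 -> T2) and nothing is barred)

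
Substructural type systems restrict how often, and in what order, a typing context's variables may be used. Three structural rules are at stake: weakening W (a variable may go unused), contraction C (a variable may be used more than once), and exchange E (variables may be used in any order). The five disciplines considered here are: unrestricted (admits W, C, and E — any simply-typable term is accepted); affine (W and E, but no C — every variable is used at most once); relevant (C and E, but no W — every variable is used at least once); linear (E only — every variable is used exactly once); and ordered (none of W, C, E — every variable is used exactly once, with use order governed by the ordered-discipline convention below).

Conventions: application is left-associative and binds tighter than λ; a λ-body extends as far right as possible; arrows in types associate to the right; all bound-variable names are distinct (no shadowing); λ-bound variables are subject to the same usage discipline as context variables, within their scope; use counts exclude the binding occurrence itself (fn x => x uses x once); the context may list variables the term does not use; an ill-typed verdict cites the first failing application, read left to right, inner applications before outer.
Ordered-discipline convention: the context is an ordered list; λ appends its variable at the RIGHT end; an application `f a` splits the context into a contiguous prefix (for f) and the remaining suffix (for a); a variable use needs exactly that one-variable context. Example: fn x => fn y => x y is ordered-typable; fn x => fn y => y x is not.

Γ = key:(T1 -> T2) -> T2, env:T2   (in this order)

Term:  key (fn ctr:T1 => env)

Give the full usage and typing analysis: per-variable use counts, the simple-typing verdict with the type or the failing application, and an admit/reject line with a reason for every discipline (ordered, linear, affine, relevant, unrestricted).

usage: key: 1; env: 1; ctr [bound]: 0
order of uses: key, env
typing: well-typed at T2
ordered ✗ (ctr left unused)
linear ✗ (ctr left unused)
affine ✓ (none of key, env, ctr used more than once)
relevant ✗ (ctr left unused)
unrestricted ✓ (type-checks (T2) and nothing is barred)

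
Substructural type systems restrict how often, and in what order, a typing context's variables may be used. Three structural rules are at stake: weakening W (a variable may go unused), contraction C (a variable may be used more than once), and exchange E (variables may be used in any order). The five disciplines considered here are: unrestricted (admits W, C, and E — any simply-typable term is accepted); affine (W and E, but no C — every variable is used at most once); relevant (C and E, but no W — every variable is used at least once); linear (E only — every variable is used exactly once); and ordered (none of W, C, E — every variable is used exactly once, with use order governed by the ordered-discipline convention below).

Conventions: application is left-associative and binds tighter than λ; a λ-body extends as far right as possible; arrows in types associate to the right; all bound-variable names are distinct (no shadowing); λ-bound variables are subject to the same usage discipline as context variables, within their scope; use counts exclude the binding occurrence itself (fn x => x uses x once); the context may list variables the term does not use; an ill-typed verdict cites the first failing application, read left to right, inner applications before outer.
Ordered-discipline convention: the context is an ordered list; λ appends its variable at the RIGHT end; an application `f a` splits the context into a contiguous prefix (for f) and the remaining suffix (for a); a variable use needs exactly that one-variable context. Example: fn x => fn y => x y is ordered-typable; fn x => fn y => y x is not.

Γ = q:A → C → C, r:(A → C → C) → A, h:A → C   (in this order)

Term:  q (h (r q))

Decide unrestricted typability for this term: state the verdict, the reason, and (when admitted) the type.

no — the type mismatch rejects it
variable uses: q=2, r=1, h=1
use order (left to right): q, h, r, q
typing: ill-typed: a function awaiting A gets C
all disciplines: ordered ✗ · linear ✗ · affine ✗ · relevant ✗ · unrestricted ✗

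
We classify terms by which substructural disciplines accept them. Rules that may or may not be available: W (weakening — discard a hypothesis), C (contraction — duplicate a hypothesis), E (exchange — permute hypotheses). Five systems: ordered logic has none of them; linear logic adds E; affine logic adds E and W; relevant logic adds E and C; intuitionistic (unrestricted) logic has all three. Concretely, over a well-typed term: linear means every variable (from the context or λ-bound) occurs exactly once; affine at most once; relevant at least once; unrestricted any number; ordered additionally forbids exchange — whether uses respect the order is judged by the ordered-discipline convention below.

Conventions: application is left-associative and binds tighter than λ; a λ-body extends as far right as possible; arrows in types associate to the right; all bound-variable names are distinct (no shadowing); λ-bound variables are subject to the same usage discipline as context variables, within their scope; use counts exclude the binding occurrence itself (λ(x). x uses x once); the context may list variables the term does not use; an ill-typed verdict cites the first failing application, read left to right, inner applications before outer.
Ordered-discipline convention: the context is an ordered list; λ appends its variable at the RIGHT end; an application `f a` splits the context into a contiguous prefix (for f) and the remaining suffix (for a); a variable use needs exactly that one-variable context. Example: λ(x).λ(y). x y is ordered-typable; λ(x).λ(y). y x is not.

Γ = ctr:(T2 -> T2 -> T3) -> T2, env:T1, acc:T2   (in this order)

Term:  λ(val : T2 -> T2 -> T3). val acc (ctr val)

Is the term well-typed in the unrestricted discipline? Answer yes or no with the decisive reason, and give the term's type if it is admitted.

yes — well-typed at (T2 -> T2 -> T3) -> T3; no restrictions here; term : (T2 -> T2 -> T3) -> T3
variable uses: ctr=1, env=0, acc=1, val (λ-bound)=2
left-to-right use order: val, acc, ctr, val
typing: ✓ — (T2 -> T2 -> T3) -> T3
all disciplines: ordered ✗ | linear ✗ | affine ✗ | relevant ✗ | unrestricted ✓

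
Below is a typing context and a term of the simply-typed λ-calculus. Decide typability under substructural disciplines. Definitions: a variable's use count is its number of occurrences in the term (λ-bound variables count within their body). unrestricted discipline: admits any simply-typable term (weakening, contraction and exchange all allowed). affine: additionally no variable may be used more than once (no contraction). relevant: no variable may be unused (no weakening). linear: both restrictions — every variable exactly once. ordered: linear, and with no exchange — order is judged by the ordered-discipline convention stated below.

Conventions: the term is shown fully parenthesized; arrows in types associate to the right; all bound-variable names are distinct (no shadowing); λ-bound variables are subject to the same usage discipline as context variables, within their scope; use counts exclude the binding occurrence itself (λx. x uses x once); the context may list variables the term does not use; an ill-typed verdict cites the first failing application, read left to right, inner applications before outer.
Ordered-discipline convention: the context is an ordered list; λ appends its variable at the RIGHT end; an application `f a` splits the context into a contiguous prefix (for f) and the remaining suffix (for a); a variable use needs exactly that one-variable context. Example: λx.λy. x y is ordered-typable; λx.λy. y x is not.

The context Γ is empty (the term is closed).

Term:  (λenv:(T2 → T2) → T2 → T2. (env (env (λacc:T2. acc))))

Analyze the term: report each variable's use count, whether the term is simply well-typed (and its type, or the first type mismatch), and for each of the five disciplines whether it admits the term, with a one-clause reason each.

variable uses: env (bound): 2, acc (bound): 1
uses in reading order: env, env, acc
typing: well-typed at ((T2 → T2) → T2 → T2) → T2 → T2
ordered: ✗, repeated use of env ×2
linear: ✗, repeated use of env ×2
affine: ✗, repeated use of env ×2
relevant: ✓, env, acc: all used, weakening unneeded
unrestricted: ✓, well-typed at ((T2 → T2) → T2 → T2) → T2 → T2; no restrictions here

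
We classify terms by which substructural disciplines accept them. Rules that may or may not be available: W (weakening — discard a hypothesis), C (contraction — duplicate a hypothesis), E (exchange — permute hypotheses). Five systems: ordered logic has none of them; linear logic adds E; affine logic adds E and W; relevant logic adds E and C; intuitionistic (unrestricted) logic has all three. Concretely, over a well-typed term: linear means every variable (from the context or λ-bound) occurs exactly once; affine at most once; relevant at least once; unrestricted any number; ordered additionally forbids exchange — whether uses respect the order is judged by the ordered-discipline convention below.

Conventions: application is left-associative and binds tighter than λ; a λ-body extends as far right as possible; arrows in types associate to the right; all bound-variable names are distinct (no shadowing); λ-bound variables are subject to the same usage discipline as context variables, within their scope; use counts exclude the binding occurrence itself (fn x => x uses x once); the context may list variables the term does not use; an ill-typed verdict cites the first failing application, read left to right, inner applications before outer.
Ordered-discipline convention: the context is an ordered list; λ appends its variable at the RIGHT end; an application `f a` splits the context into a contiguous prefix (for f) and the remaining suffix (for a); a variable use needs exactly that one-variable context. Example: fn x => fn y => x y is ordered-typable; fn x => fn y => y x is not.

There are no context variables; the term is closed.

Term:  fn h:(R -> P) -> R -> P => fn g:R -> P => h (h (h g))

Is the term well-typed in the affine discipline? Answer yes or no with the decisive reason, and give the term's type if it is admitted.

no — repeated use of h ×3
usage: h (bound): 3; g (bound): 1
use order (left to right): h, h, h, g
typing: well-typed — term : ((R -> P) -> R -> P) -> (R -> P) -> R -> P
summary: ordered ✗ · linear ✗ · affine ✗ · relevant ✓ · unrestricted ✓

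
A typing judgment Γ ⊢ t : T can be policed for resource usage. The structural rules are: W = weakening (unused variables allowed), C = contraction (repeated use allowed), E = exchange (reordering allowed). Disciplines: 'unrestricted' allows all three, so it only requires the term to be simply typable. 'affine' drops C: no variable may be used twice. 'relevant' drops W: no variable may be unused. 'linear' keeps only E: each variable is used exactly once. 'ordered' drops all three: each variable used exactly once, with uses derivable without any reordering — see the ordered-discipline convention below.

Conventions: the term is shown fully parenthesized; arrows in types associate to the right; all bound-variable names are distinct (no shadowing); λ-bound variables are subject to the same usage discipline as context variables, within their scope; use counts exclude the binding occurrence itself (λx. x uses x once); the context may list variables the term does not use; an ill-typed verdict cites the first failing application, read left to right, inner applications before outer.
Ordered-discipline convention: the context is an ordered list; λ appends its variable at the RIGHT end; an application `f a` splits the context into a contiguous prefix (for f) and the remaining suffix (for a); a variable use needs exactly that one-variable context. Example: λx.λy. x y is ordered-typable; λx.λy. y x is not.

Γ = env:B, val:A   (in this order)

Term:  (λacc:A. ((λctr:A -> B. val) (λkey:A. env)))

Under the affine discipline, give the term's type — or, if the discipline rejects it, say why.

term : A -> A
counts: env: 1; val: 1; acc [bound]: 0; ctr [bound]: 0; key [bound]: 0
order of uses: val, env
typing: well-typed — term : A -> A
summary: ordered ✗; linear ✗; affine ✓; relevant ✗; unrestricted ✓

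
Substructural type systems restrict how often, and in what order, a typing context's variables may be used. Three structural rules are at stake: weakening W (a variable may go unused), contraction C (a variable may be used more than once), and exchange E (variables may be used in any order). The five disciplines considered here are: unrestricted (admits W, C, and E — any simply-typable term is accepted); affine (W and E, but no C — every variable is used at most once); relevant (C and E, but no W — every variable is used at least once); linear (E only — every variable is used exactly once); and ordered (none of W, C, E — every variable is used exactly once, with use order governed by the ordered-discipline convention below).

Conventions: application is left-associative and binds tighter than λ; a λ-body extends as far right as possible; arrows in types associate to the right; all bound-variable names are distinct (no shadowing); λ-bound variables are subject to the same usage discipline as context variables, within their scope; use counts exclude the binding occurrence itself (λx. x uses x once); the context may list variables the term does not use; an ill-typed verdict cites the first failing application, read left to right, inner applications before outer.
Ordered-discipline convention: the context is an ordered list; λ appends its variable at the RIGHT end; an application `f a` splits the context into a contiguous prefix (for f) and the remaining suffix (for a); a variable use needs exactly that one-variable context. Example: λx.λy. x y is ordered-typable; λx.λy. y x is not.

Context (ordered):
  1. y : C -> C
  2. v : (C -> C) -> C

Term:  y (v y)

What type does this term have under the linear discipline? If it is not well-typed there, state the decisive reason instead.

not well-typed under linear — uses contraction: y ×2
variable uses: y=2, v=1
left-to-right use order: y, v, y
typing: the term checks, with type C
across the five disciplines: ordered ✗; linear ✗; affine ✗; relevant ✓; unrestricted ✓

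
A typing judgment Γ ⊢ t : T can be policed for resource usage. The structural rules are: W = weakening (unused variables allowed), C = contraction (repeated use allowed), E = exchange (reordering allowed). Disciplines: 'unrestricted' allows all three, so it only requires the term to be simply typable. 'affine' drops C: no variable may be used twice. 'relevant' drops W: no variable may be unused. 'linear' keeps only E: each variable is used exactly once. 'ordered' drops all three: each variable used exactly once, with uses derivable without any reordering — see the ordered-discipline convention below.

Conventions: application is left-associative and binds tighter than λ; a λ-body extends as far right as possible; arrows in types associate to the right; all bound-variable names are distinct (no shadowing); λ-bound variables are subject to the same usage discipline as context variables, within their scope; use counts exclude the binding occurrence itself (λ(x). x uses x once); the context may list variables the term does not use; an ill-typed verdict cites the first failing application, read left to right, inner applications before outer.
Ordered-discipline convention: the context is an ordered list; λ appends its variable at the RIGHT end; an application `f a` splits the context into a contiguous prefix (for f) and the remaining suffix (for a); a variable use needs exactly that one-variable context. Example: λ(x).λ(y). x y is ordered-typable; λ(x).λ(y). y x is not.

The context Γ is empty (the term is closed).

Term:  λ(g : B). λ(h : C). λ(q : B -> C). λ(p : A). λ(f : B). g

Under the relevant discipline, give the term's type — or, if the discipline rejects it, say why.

not well-typed under relevant — h, q, p, f left unused
counts: g (λ-bound)=1, h (λ-bound)=0, q (λ-bound)=0, p (λ-bound)=0, f (λ-bound)=0
uses in reading order: g
typing: ✓ — B -> C -> (B -> C) -> A -> B -> B
per-discipline verdicts: ordered ✗ · linear ✗ · affine ✓ · relevant ✗ · unrestricted ✓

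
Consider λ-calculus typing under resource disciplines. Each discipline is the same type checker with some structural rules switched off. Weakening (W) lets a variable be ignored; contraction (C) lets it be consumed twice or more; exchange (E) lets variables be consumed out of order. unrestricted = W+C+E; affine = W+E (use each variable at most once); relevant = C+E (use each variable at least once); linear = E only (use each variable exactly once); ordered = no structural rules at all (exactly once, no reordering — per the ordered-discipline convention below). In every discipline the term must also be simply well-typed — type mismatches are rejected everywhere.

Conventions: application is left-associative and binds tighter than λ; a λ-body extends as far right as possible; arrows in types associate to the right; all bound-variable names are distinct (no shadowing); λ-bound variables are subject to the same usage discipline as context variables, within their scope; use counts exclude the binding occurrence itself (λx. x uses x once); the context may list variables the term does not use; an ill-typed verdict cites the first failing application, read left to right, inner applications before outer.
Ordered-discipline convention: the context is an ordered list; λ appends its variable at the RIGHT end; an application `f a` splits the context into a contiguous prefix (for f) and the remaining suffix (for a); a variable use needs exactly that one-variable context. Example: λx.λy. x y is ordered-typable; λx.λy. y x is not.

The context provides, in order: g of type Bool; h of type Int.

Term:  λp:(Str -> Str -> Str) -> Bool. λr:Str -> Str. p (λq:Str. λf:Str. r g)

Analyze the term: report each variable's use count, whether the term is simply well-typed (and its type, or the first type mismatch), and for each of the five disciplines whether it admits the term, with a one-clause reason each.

variable uses: g: 1, h: 0, p (bound): 1, r (bound): 1, q (bound): 0, f (bound): 0
use order (left to right): p, r, g
typing: ill-typed: an argument Bool mismatches the expected Str
ordered: ✗, the type mismatch rejects it
linear: ✗, not simply typable
affine: ✗, fails simple typing
relevant: ✗, a type mismatch blocks all five
unrestricted: ✗, the type mismatch rejects it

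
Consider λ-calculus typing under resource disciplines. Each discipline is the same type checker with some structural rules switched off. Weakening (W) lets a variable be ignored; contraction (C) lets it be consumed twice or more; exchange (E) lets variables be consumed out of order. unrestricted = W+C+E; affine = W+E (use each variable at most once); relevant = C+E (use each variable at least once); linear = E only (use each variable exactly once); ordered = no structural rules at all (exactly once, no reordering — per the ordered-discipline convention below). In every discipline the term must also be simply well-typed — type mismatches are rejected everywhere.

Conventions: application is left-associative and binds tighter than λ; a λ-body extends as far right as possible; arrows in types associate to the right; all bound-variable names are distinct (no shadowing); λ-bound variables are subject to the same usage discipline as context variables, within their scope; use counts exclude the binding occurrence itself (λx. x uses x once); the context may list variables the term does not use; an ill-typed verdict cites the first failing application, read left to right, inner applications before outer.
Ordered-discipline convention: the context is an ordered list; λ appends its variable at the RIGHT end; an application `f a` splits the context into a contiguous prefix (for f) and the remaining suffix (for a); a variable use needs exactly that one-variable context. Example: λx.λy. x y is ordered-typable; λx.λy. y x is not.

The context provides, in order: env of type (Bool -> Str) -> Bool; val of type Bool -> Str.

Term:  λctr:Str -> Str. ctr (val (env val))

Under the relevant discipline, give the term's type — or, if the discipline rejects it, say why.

term : (Str -> Str) -> Str
usage: env: 1×, val: 2×, ctr [bound]: 1×
order of uses: ctr, val, env, val
typing: well-typed — term : (Str -> Str) -> Str
per-discipline verdicts: ordered ✗, linear ✗, affine ✗, relevant ✓, unrestricted ✓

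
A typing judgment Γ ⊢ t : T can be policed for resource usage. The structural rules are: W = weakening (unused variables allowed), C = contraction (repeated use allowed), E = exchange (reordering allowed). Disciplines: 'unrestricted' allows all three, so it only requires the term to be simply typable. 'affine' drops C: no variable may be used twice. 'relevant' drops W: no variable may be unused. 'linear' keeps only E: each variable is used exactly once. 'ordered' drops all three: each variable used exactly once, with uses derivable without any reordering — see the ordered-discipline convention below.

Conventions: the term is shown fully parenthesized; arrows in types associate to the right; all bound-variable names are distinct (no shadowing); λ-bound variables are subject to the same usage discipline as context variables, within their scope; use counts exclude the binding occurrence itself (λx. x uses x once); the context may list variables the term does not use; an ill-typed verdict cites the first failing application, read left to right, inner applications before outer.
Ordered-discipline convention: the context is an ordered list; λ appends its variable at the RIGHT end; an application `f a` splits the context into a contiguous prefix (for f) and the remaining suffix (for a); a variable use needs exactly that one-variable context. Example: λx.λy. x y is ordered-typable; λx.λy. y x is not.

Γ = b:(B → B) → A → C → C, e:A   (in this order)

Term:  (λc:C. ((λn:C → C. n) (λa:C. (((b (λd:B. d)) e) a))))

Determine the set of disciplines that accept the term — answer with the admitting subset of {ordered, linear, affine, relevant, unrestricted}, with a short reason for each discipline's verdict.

accepted by: affine, unrestricted
variable uses: b=1; e=1; c (bound)=0; n (bound)=1; a (bound)=1; d (bound)=1
use order (left to right): n, b, d, e, a
typing: well-typed — term : C → C → C
ordered: ✗ — needs weakening: c unused
linear: ✗ — needs weakening: c unused
affine: ✓ — b, e, c, n, a, d: no repeats, contraction unneeded
relevant: ✗ — needs weakening: c unused
unrestricted: ✓ — type-checks (C → C → C) and nothing is barred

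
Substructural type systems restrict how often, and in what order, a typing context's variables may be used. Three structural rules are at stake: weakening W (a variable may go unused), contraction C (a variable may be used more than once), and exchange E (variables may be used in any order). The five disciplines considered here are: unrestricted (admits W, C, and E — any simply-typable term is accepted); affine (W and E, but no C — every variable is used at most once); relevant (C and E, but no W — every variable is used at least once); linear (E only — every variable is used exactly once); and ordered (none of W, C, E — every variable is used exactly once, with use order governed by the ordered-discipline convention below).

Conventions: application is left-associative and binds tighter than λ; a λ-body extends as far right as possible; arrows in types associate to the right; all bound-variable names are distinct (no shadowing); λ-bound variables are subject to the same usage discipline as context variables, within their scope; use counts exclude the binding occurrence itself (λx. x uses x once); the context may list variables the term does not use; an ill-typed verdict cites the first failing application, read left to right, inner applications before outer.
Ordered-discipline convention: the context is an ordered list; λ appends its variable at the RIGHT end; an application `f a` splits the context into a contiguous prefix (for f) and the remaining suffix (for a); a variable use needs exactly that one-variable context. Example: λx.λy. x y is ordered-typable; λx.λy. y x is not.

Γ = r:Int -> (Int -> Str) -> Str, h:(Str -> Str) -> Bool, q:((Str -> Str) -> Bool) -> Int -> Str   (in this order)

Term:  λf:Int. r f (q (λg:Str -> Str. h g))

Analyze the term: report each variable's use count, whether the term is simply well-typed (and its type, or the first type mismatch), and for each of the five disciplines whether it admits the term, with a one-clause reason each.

variable uses: r: 1×, h: 1×, q: 1×, f (bound): 1×, g (bound): 1×
left-to-right use order: r, f, q, h, g
typing: ✓ — Int -> Str
ordered: ✗ — needs exchange: uses follow r, f, q, h, g
linear: ✓ — exactly-once usage across r, h, q, f, g
affine: ✓ — at most one use each (r, h, q, f, g)
relevant: ✓ — none of r, h, q, f, g goes unused
unrestricted: ✓ — simply typable at Int -> Str; W, C, E all held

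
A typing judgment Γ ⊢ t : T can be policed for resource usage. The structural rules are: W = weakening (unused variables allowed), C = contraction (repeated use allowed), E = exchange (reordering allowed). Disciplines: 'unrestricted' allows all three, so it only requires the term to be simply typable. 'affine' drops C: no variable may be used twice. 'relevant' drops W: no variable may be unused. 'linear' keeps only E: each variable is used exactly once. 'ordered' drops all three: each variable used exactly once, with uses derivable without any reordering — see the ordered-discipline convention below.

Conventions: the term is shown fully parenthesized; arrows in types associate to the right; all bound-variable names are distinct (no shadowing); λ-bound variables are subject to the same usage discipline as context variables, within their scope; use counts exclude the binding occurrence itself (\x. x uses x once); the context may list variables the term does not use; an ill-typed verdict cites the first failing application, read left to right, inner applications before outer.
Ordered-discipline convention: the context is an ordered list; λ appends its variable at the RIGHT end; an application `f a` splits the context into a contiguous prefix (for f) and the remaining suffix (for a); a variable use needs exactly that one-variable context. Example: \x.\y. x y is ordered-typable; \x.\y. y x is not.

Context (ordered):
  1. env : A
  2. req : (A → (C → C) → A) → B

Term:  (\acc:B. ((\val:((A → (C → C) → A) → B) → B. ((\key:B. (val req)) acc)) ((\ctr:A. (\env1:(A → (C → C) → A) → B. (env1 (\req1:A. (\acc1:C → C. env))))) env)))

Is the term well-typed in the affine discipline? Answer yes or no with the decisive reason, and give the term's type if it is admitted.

no — uses contraction: env ×2
use counts: env ×2, req ×1, acc (λ-bound) ×1, val (λ-bound) ×1, key (λ-bound) ×0, ctr (λ-bound) ×0, env1 (λ-bound) ×1, req1 (λ-bound) ×0, acc1 (λ-bound) ×0
order of uses: val, req, acc, env1, env, env
typing: the term checks, with type B → B
summary: ordered ✗ · linear ✗ · affine ✗ · relevant ✗ · unrestricted ✓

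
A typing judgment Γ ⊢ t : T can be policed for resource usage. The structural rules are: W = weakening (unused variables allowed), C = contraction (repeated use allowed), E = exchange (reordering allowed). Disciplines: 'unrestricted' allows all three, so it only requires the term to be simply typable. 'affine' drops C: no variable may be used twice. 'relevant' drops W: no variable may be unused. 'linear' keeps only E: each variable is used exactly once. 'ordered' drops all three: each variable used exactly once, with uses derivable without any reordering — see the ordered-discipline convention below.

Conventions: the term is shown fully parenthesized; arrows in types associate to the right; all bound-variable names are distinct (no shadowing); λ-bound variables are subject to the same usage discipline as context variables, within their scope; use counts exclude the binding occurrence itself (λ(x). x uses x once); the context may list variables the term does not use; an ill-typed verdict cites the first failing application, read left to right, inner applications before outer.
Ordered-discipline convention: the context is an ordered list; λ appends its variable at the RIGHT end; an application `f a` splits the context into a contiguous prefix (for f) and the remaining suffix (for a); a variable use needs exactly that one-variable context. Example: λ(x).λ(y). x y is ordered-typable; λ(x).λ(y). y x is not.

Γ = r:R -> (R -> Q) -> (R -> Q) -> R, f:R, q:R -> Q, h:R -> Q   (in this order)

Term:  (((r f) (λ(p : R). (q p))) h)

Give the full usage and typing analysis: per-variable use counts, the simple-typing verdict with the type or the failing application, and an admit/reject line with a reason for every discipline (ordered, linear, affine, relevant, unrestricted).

counts: r: 1×; f: 1×; q: 1×; h: 1×; p [bound]: 1×
uses in reading order: r, f, q, p, h
typing: well-typed — term : R
ordered ✓ (r, f, q, h, p once each; derivable with no W/C/E)
linear ✓ (r, f, q, h, p: one use apiece)
affine ✓ (r, f, q, h, p: no repeats, contraction unneeded)
relevant ✓ (none of r, f, q, h, p goes unused)
unrestricted ✓ (type-checks (R) and nothing is barred)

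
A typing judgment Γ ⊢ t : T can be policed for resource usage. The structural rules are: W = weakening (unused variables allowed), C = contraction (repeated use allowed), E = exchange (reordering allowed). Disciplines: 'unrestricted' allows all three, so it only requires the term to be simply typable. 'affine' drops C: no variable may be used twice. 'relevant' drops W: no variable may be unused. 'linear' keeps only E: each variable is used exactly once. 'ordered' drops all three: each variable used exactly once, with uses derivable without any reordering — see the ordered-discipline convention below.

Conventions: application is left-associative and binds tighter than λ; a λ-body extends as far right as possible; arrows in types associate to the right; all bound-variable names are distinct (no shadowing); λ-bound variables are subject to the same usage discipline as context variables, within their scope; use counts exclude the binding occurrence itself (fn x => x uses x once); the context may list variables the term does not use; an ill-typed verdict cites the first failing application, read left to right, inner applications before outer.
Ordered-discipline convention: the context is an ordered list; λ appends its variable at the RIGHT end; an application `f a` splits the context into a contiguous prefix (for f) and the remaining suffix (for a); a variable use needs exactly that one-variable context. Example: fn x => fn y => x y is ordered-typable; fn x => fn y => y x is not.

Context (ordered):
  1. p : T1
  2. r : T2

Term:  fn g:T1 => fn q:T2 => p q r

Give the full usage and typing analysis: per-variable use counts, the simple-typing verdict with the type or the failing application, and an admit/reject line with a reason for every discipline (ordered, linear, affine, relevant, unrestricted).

usage: p: 1; r: 1; g [bound]: 0; q [bound]: 1
left-to-right use order: p, q, r
typing: ill-typed: non-function type T1 applied to an argument
ordered ✗ (fails simple typing)
linear ✗ (a type mismatch blocks all five)
affine ✗ (the type mismatch rejects it)
relevant ✗ (not simply typable)
unrestricted ✗ (fails simple typing)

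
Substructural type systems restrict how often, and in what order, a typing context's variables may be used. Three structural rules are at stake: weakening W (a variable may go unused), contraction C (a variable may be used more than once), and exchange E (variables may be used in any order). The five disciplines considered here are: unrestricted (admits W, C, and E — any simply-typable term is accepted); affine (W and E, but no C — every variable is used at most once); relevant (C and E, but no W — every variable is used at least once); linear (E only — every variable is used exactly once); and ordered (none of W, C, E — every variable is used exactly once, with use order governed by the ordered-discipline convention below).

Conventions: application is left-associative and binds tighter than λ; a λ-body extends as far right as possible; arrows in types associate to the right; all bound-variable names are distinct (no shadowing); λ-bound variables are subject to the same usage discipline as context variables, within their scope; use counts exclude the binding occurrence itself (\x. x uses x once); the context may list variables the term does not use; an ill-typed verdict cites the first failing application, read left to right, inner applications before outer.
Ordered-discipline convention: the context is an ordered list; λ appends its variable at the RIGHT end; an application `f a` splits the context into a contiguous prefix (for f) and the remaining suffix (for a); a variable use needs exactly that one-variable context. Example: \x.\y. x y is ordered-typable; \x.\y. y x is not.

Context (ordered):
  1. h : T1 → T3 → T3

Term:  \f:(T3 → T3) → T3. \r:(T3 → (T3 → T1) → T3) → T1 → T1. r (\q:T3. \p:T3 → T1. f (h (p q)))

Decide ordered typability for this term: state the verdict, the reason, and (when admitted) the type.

no — no ordered split (uses run r, f, h, p, q)
usage: h=1, f (bound)=1, r (bound)=1, q (bound)=1, p (bound)=1
order of uses: r, f, h, p, q
typing: well-typed at ((T3 → T3) → T3) → ((T3 → (T3 → T1) → T3) → T1 → T1) → T1 → T1
all disciplines: ordered ✗, linear ✓, affine ✓, relevant ✓, unrestricted ✓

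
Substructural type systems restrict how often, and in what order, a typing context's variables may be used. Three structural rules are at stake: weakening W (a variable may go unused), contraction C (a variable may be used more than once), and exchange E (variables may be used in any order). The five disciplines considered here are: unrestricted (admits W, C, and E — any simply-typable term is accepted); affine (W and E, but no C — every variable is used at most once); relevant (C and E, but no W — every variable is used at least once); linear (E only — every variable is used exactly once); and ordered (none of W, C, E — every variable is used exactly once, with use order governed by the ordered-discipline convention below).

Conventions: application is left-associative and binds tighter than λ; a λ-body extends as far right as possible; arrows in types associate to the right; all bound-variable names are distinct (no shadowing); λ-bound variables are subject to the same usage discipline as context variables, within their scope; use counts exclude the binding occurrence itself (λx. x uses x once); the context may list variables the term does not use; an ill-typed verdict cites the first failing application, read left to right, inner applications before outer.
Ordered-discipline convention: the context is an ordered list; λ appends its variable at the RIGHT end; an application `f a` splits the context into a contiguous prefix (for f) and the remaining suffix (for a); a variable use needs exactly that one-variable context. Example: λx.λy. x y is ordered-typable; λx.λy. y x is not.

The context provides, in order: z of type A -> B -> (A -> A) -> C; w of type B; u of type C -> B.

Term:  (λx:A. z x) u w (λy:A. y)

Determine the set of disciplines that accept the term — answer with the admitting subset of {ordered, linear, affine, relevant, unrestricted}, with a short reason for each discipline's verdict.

accepted by: none
use counts: z ×1, w ×1, u ×1, x [bound] ×1, y [bound] ×1
order of uses: z, x, u, w, y
typing: ill-typed: an argument C -> B mismatches the expected A
ordered: ✗ — a type mismatch blocks all five
linear: ✗ — the type mismatch rejects it
affine: ✗ — not simply typable
relevant: ✗ — fails simple typing
unrestricted: ✗ — a type mismatch blocks all five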